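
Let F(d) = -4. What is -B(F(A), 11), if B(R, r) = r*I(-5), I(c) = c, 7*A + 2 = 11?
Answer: 55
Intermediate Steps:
A = 9/7 (A = -2/7 + (1/7)*11 = -2/7 + 11/7 = 9/7 ≈ 1.2857)
B(R, r) = -5*r (B(R, r) = r*(-5) = -5*r)
-B(F(A), 11) = -(-5)*11 = -1*(-55) = 55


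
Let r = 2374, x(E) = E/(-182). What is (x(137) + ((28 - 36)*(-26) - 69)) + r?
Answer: 457229/182 ≈ 2512.2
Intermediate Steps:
x(E) = -E/182 (x(E) = E*(-1/182) = -E/182)
(x(137) + ((28 - 36)*(-26) - 69)) + r = (-1/182*137 + ((28 - 36)*(-26) - 69)) + 2374 = (-137/182 + (-8*(-26) - 69)) + 2374 = (-137/182 + (208 - 69)) + 2374 = (-137/182 + 139) + 2374 = 25161/182 + 2374 = 457229/182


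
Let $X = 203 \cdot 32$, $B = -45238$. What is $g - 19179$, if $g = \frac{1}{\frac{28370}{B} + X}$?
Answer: $- \frac{2817756390562}{146918839} \approx -19179.0$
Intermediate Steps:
$X = 6496$
$g = \frac{22619}{146918839}$ ($g = \frac{1}{\frac{28370}{-45238} + 6496} = \frac{1}{28370 \left(- \frac{1}{45238}\right) + 6496} = \frac{1}{- \frac{14185}{22619} + 6496} = \frac{1}{\frac{146918839}{22619}} = \frac{22619}{146918839} \approx 0.00015396$)
$g - 19179 = \frac{22619}{146918839} - 19179 = - \frac{2817756390562}{146918839}$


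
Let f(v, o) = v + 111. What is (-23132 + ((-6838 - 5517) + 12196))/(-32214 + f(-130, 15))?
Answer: 23291/32233 ≈ 0.72258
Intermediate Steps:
f(v, o) = 111 + v
(-23132 + ((-6838 - 5517) + 12196))/(-32214 + f(-130, 15)) = (-23132 + ((-6838 - 5517) + 12196))/(-32214 + (111 - 130)) = (-23132 + (-12355 + 12196))/(-32214 - 19) = (-23132 - 159)/(-32233) = -23291*(-1/32233) = 23291/32233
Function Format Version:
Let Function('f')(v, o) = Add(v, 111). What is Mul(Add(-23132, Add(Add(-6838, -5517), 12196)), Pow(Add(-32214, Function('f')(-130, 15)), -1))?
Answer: Rational(23291, 32233) ≈ 0.72258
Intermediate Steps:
Function('f')(v, o) = Add(111, v)
Mul(Add(-23132, Add(Add(-6838, -5517), 12196)), Pow(Add(-32214, Function('f')(-130, 15)), -1)) = Mul(Add(-23132, Add(Add(-6838, -5517), 12196)), Pow(Add(-32214, Add(111, -130)), -1)) = Mul(Add(-23132, Add(-12355, 12196)), Pow(Add(-32214, -19), -1)) = Mul(Add(-23132, -159), Pow(-32233, -1)) = Mul(-23291, Rational(-1, 32233)) = Rational(23291, 32233)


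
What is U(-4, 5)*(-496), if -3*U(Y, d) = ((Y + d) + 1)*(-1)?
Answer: -992/3 ≈ -330.67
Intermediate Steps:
U(Y, d) = ⅓ + Y/3 + d/3 (U(Y, d) = -((Y + d) + 1)*(-1)/3 = -(1 + Y + d)*(-1)/3 = -(-1 - Y - d)/3 = ⅓ + Y/3 + d/3)
U(-4, 5)*(-496) = (⅓ + (⅓)*(-4) + (⅓)*5)*(-496) = (⅓ - 4/3 + 5/3)*(-496) = (⅔)*(-496) = -992/3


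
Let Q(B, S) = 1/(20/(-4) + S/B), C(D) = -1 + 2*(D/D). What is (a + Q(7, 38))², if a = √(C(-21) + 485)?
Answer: 4423/9 + 42*√6 ≈ 594.32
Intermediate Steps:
C(D) = 1 (C(D) = -1 + 2*1 = -1 + 2 = 1)
Q(B, S) = 1/(-5 + S/B) (Q(B, S) = 1/(20*(-¼) + S/B) = 1/(-5 + S/B))
a = 9*√6 (a = √(1 + 485) = √486 = 9*√6 ≈ 22.045)
(a + Q(7, 38))² = (9*√6 - 1*7/(-1*38 + 5*7))² = (9*√6 - 1*7/(-38 + 35))² = (9*√6 - 1*7/(-3))² = (9*√6 - 1*7*(-⅓))² = (9*√6 + 7/3)² = (7/3 + 9*√6)²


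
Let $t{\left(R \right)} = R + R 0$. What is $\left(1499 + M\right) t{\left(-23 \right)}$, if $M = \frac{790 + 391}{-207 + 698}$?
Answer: $- \frac{16955370}{491} \approx -34532.0$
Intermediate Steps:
$M = \frac{1181}{491} \approx 2.4053$
$t{\left(R \right)} = R$ ($t{\left(R \right)} = R + 0 = R$)
$\left(1499 + M\right) t{\left(-23 \right)} = \left(1499 + \frac{1181}{491}\right) \left(-23\right) = \frac{737190}{491} \left(-23\right) = - \frac{16955370}{491}$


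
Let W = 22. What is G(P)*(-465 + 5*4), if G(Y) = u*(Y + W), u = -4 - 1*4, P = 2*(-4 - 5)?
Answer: 14240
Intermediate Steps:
P = -18 (P = 2*(-9) = -18)
u = -8 (u = -4 - 4 = -8)
G(Y) = -176 - 8*Y (G(Y) = -8*(Y + 22) = -8*(22 + Y) = -176 - 8*Y)
G(P)*(-465 + 5*4) = (-176 - 8*(-18))*(-465 + 5*4) = (-176 + 144)*(-465 + 20) = -32*(-445) = 14240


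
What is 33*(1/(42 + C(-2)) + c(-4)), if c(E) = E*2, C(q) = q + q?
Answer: -9999/38 ≈ -263.13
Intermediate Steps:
C(q) = 2*q
c(E) = 2*E
33*(1/(42 + C(-2)) + c(-4)) = 33*(1/(42 + 2*(-2)) + 2*(-4)) = 33*(1/(42 - 4) - 8) = 33*(1/38 - 8) = 33*(-303/38) = -9999/38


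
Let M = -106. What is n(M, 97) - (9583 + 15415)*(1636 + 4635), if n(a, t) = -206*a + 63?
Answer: -156740559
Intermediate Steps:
n(a, t) = 63 - 206*a
n(M, 97) - (9583 + 15415)*(1636 + 4635) = (63 - 206*(-106)) - (9583 + 15415)*(1636 + 4635) = (63 + 21836) - 24998*6271 = 21899 - 1*156762458 = 21899 - 156762458 = -156740559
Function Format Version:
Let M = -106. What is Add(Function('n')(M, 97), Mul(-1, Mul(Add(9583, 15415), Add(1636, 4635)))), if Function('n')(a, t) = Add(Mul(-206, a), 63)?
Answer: -156740559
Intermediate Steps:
Function('n')(a, t) = Add(63, Mul(-206, a))
Add(Function('n')(M, 97), Mul(-1, Mul(Add(9583, 15415), Add(1636, 4635)))) = Add(Add(63, Mul(-206, -106)), Mul(-1, Mul(Add(9583, 15415), Add(1636, 4635)))) = Add(Add(63, 21836), Mul(-1, Mul(24998, 6271))) = Add(21899, Mul(-1, 156762458)) = Add(21899, -156762458) = -156740559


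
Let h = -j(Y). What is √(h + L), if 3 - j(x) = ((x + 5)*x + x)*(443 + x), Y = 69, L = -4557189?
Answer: 2*I*√476898 ≈ 1381.2*I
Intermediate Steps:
j(x) = 3 - (443 + x)*(x + x*(5 + x)) (j(x) = 3 - ((x + 5)*x + x)*(443 + x) = 3 - ((5 + x)*x + x)*(443 + x) = 3 - (x*(5 + x) + x)*(443 + x) = 3 - (x + x*(5 + x))*(443 + x) = 3 - (443 + x)*(x + x*(5 + x)))
h = 2649597 (h = -(3 - 1*69³ - 2658*69 - 449*69²) = -(3 - 1*328509 - 183402 - 449*4761) = -(3 - 328509 - 183402 - 2137689) = -1*(-2649597) = 2649597)
√(h + L) = √(2649597 - 4557189) = √(-1907592) = 2*I*√476898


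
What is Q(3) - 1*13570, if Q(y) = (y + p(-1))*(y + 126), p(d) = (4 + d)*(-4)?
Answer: -14731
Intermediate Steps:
p(d) = -16 - 4*d
Q(y) = (-12 + y)*(126 + y) (Q(y) = (y + (-16 - 4*(-1)))*(y + 126) = (y + (-16 + 4))*(126 + y) = (y - 12)*(126 + y) = (-12 + y)*(126 + y))
Q(3) - 1*13570 = (-1512 + 3**2 + 114*3) - 1*13570 = (-1512 + 9 + 342) - 13570 = -1161 - 13570 = -14731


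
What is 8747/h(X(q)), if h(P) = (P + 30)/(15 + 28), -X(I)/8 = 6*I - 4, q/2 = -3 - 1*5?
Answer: 376121/830 ≈ 453.16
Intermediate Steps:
q = -16 (q = 2*(-3 - 1*5) = 2*(-3 - 5) = 2*(-8) = -16)
X(I) = 32 - 48*I (X(I) = -8*(6*I - 4) = -8*(-4 + 6*I) = 32 - 48*I)
h(P) = 30/43 + P/43 (h(P) = (30 + P)/43 = (30 + P)*(1/43) = 30/43 + P/43)
8747/h(X(q)) = 8747/(30/43 + (32 - 48*(-16))/43) = 8747/(30/43 + (32 + 768)/43) = 8747/(30/43 + (1/43)*800) = 8747/(30/43 + 800/43) = 8747/(830/43) = 8747*(43/830) = 376121/830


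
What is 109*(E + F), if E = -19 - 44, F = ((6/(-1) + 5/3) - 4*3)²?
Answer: 199906/9 ≈ 22212.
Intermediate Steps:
F = 2401/9 (F = ((6*(-1) + 5*(⅓)) - 12)² = ((-6 + 5/3) - 12)² = (-13/3 - 12)² = (-49/3)² = 2401/9 ≈ 266.78)
E = -63
109*(E + F) = 109*(-63 + 2401/9) = 109*(1834/9) = 199906/9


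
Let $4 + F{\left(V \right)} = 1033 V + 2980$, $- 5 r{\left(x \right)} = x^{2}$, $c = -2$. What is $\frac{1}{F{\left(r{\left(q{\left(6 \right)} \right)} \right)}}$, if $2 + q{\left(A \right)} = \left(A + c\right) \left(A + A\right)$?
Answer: $- \frac{5}{2170948} \approx -2.3031 \cdot 10^{-6}$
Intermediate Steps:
$q{\left(A \right)} = -2 + 2 A \left(-2 + A\right)$ ($q{\left(A \right)} = -2 + \left(A - 2\right) \left(A + A\right) = -2 + \left(-2 + A\right) 2 A = -2 + 2 A \left(-2 + A\right)$)
$r{\left(x \right)} = - \frac{x^{2}}{5}$
$F{\left(V \right)} = 2976 + 1033 V$ ($F{\left(V \right)} = -4 + \left(1033 V + 2980\right) = -4 + \left(2980 + 1033 V\right) = 2976 + 1033 V$)
$\frac{1}{F{\left(r{\left(q{\left(6 \right)} \right)} \right)}} = \frac{1}{2976 + 1033 \left(- \frac{\left(-2 - 24 + 2 \cdot 6^{2}\right)^{2}}{5}\right)} = \frac{1}{2976 + 1033 \left(- \frac{\left(-2 - 24 + 2 \cdot 36\right)^{2}}{5}\right)} = \frac{1}{2976 + 1033 \left(- \frac{\left(-2 - 24 + 72\right)^{2}}{5}\right)} = \frac{1}{2976 + 1033 \left(- \frac{46^{2}}{5}\right)} = \frac{1}{2976 + 1033 \left(\left(- \frac{1}{5}\right) 2116\right)} = \frac{1}{2976 + 1033 \left(- \frac{2116}{5}\right)} = \frac{1}{2976 - \frac{2185828}{5}} = \frac{1}{- \frac{2170948}{5}} = - \frac{5}{2170948}$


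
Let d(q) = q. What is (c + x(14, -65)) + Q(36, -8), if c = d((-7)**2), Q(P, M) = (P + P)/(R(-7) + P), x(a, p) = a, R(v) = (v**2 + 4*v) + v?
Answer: 1611/25 ≈ 64.440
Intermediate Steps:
R(v) = v**2 + 5*v
Q(P, M) = 2*P/(14 + P) (Q(P, M) = (P + P)/(-7*(5 - 7) + P) = (2*P)/(-7*(-2) + P) = (2*P)/(14 + P) = 2*P/(14 + P))
c = 49 (c = (-7)**2 = 49)
(c + x(14, -65)) + Q(36, -8) = (49 + 14) + 2*36/(14 + 36) = 63 + 2*36/50 = 63 + 2*36*(1/50) = 63 + 36/25 = 1611/25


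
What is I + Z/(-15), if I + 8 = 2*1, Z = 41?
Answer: -131/15 ≈ -8.7333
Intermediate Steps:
I = -6 (I = -8 + 2*1 = -8 + 2 = -6)
I + Z/(-15) = -6 + 41/(-15) = -6 + 41*(-1/15) = -6 - 41/15 = -131/15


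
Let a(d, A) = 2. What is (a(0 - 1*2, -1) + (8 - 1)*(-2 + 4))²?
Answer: 256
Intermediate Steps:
(a(0 - 1*2, -1) + (8 - 1)*(-2 + 4))² = (2 + (8 - 1)*(-2 + 4))² = (2 + 7*2)² = (2 + 14)² = 16² = 256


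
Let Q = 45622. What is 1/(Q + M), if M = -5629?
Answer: 1/39993 ≈ 2.5004e-5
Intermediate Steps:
1/(Q + M) = 1/(45622 - 5629) = 1/39993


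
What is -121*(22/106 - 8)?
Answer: 49973/53 ≈ 942.89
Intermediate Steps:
-121*(22/106 - 8) = -121*(22*(1/106) - 8) = -121*(11/53 - 8) = -121*(-413/53) = 49973/53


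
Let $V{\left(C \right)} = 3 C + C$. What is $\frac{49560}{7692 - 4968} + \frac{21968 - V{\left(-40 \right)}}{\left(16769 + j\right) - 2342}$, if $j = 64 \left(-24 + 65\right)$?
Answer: $\frac{75443686}{3870577} \approx 19.492$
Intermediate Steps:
$j = 2624$ ($j = 64 \cdot 41 = 2624$)
$V{\left(C \right)} = 4 C$
$\frac{49560}{7692 - 4968} + \frac{21968 - V{\left(-40 \right)}}{\left(16769 + j\right) - 2342} = \frac{49560}{7692 - 4968} + \frac{21968 - 4 \left(-40\right)}{\left(16769 + 2624\right) - 2342} = \frac{49560}{2724} + \frac{21968 - -160}{19393 - 2342} = 49560 \cdot \frac{1}{2724} + \frac{21968 + 160}{17051} = \frac{4130}{227} + 22128 \cdot \frac{1}{17051} = \frac{4130}{227} + \frac{22128}{17051} = \frac{75443686}{3870577}$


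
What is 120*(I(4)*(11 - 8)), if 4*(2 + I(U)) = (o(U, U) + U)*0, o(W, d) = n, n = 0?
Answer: -720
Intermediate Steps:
o(W, d) = 0
I(U) = -2 (I(U) = -2 + ((0 + U)*0)/4 = -2 + (U*0)/4 = -2 + (¼)*0 = -2 + 0 = -2)
120*(I(4)*(11 - 8)) = 120*(-2*(11 - 8)) = 120*(-2*3) = 120*(-6) = -720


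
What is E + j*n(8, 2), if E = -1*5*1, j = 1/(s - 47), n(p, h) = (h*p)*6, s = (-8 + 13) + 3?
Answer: -97/13 ≈ -7.4615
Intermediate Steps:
s = 8 (s = 5 + 3 = 8)
n(p, h) = 6*h*p
j = -1/39 (j = 1/(8 - 47) = 1/(-39) = -1/39 ≈ -0.025641)
E = -5 (E = -5*1 = -5)
E + j*n(8, 2) = -5 - 2*2*8/13 = -5 - 1/39*96 = -5 - 32/13 = -97/13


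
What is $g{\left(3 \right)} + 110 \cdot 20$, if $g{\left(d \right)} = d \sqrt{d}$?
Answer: $2200 + 3 \sqrt{3} \approx 2205.2$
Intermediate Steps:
$g{\left(d \right)} = d^{\frac{3}{2}}$
$g{\left(3 \right)} + 110 \cdot 20 = 3^{\frac{3}{2}} + 110 \cdot 20 = 3 \sqrt{3} + 2200 = 2200 + 3 \sqrt{3}$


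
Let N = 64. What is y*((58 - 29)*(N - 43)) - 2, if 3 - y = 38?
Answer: -21317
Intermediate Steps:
y = -35 (y = 3 - 1*38 = 3 - 38 = -35)
y*((58 - 29)*(N - 43)) - 2 = -35*(58 - 29)*(64 - 43) - 2 = -1015*21 - 2 = -35*609 - 2 = -21315 - 2 = -21317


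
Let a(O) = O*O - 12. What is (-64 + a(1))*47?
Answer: -3525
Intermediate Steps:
a(O) = -12 + O**2 (a(O) = O**2 - 12 = -12 + O**2)
(-64 + a(1))*47 = (-64 + (-12 + 1**2))*47 = (-64 + (-12 + 1))*47 = (-64 - 11)*47 = -75*47 = -3525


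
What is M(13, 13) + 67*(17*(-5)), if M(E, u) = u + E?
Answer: -5669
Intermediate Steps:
M(E, u) = E + u
M(13, 13) + 67*(17*(-5)) = (13 + 13) + 67*(17*(-5)) = 26 + 67*(-85) = 26 - 5695 = -5669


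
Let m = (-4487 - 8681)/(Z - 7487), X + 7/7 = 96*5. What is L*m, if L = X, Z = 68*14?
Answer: 6307472/6535 ≈ 965.18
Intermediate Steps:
Z = 952
X = 479 (X = -1 + 96*5 = -1 + 480 = 479)
L = 479
m = 13168/6535 (m = (-4487 - 8681)/(952 - 7487) = -13168/(-6535) = -13168*(-1/6535) = 13168/6535 ≈ 2.0150)
L*m = 479*(13168/6535) = 6307472/6535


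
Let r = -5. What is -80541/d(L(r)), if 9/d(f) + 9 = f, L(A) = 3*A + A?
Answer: 259521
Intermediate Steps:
L(A) = 4*A
d(f) = 9/(-9 + f)
-80541/d(L(r)) = -80541/(9/(-9 + 4*(-5))) = -80541/(9/(-9 - 20)) = -80541/(9/(-29)) = -80541/(9*(-1/29)) = -80541/(-9/29) = -80541*(-29/9) = 259521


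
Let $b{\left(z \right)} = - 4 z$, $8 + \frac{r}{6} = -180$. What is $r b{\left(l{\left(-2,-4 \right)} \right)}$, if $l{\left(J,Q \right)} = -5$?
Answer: $-22560$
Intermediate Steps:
$r = -1128$ ($r = -48 + 6 \left(-180\right) = -48 - 1080 = -1128$)
$r b{\left(l{\left(-2,-4 \right)} \right)} = - 1128 \left(\left(-4\right) \left(-5\right)\right) = \left(-1128\right) 20 = -22560$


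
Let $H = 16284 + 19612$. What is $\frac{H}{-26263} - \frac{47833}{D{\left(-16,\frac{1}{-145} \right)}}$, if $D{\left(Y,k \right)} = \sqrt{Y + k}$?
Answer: $- \frac{35896}{26263} + \frac{47833 i \sqrt{336545}}{2321} \approx -1.3668 + 11956.0 i$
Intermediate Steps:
$H = 35896$
$\frac{H}{-26263} - \frac{47833}{D{\left(-16,\frac{1}{-145} \right)}} = \frac{35896}{-26263} - \frac{47833}{\sqrt{-16 + \frac{1}{-145}}} = 35896 \left(- \frac{1}{26263}\right) - \frac{47833}{\sqrt{-16 - \frac{1}{145}}} = - \frac{35896}{26263} - \frac{47833}{\sqrt{- \frac{2321}{145}}} = - \frac{35896}{26263} - \frac{47833}{\frac{1}{145} i \sqrt{336545}} = - \frac{35896}{26263} - 47833 \left(- \frac{i \sqrt{336545}}{2321}\right) = - \frac{35896}{26263} + \frac{47833 i \sqrt{336545}}{2321}$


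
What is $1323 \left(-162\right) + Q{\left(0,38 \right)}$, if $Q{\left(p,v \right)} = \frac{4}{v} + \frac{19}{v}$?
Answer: $- \frac{8144365}{38} \approx -2.1433 \cdot 10^{5}$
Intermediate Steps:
$Q{\left(p,v \right)} = \frac{23}{v}$
$1323 \left(-162\right) + Q{\left(0,38 \right)} = 1323 \left(-162\right) + \frac{23}{38} = -214326 + 23 \cdot \frac{1}{38} = -214326 + \frac{23}{38} = - \frac{8144365}{38}$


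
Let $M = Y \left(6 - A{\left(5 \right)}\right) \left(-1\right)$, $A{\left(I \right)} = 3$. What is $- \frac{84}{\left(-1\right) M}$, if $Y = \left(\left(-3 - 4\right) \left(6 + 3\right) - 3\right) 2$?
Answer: $\frac{7}{33} \approx 0.21212$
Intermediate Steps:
$Y = -132$ ($Y = \left(\left(-7\right) 9 - 3\right) 2 = \left(-63 - 3\right) 2 = \left(-66\right) 2 = -132$)
$M = 396$ ($M = - 132 \left(6 - 3\right) \left(-1\right) = \left(-132\right) 3 \left(-1\right) = \left(-396\right) \left(-1\right) = 396$)
$- \frac{84}{\left(-1\right) M} = - \frac{84}{\left(-1\right) 396} = - \frac{84}{-396} = \left(-84\right) \left(- \frac{1}{396}\right) = \frac{7}{33}$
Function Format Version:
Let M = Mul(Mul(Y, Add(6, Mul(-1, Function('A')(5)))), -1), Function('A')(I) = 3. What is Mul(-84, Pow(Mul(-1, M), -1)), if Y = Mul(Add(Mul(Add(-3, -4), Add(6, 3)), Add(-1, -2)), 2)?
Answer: Rational(7, 33) ≈ 0.21212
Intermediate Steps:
Y = -132 (Y = Mul(Add(Mul(-7, 9), -3), 2) = Mul(Add(-63, -3), 2) = Mul(-66, 2) = -132)
M = 396 (M = Mul(Mul(-132, Add(6, Mul(-1, 3))), -1) = Mul(Mul(-132, Add(6, -3)), -1) = Mul(Mul(-132, 3), -1) = Mul(-396, -1) = 396)
Mul(-84, Pow(Mul(-1, M), -1)) = Mul(-84, Pow(Mul(-1, 396), -1)) = Mul(-84, Pow(-396, -1)) = Mul(-84, Rational(-1, 396)) = Rational(7, 33)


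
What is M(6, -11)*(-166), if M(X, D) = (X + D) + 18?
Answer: -2158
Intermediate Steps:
M(X, D) = 18 + D + X (M(X, D) = (D + X) + 18 = 18 + D + X)
M(6, -11)*(-166) = (18 - 11 + 6)*(-166) = 13*(-166) = -2158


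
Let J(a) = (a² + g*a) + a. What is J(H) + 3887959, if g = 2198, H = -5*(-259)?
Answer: 8412689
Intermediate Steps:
H = 1295
J(a) = a² + 2199*a (J(a) = (a² + 2198*a) + a = a² + 2199*a)
J(H) + 3887959 = 1295*(2199 + 1295) + 3887959 = 1295*3494 + 3887959 = 4524730 + 3887959 = 8412689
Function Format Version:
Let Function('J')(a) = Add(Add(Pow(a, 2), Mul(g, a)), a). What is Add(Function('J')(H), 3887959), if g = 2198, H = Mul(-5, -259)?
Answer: 8412689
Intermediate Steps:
H = 1295
Function('J')(a) = Add(Pow(a, 2), Mul(2199, a)) (Function('J')(a) = Add(Add(Pow(a, 2), Mul(2198, a)), a) = Add(Pow(a, 2), Mul(2199, a)))
Add(Function('J')(H), 3887959) = Add(Mul(1295, Add(2199, 1295)), 3887959) = Add(Mul(1295, 3494), 3887959) = Add(4524730, 3887959) = 8412689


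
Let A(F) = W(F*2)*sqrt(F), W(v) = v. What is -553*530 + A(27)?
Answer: -293090 + 162*sqrt(3) ≈ -2.9281e+5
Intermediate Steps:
A(F) = 2*F**(3/2) (A(F) = (F*2)*sqrt(F) = (2*F)*sqrt(F) = 2*F**(3/2))
-553*530 + A(27) = -553*530 + 2*27**(3/2) = -293090 + 2*(81*sqrt(3)) = -293090 + 162*sqrt(3)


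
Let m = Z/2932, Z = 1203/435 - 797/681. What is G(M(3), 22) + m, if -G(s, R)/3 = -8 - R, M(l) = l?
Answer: 6514247029/72380085 ≈ 90.000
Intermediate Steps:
Z = 157516/98745 (Z = 1203*(1/435) - 797*1/681 = 401/145 - 797/681 = 157516/98745 ≈ 1.5952)
G(s, R) = 24 + 3*R (G(s, R) = -3*(-8 - R) = 24 + 3*R)
m = 39379/72380085 (m = (157516/98745)/2932 = (157516/98745)*(1/2932) = 39379/72380085 ≈ 0.00054406)
G(M(3), 22) + m = (24 + 3*22) + 39379/72380085 = (24 + 66) + 39379/72380085 = 90 + 39379/72380085 = 6514247029/72380085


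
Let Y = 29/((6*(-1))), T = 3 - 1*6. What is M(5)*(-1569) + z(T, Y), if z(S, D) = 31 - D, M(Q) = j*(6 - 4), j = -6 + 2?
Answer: 75527/6 ≈ 12588.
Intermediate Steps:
j = -4
M(Q) = -8 (M(Q) = -4*(6 - 4) = -4*2 = -8)
T = -3 (T = 3 - 6 = -3)
Y = -29/6 (Y = 29/(-6) = 29*(-1/6) = -29/6 ≈ -4.8333)
M(5)*(-1569) + z(T, Y) = -8*(-1569) + (31 - 1*(-29/6)) = 12552 + (31 + 29/6) = 12552 + 215/6 = 75527/6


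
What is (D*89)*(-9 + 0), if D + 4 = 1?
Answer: 2403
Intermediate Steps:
D = -3 (D = -4 + 1 = -3)
(D*89)*(-9 + 0) = (-3*89)*(-9 + 0) = -267*(-9) = 2403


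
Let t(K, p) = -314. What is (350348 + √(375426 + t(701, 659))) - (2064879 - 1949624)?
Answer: 235093 + 2*√93778 ≈ 2.3571e+5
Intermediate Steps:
(350348 + √(375426 + t(701, 659))) - (2064879 - 1949624) = (350348 + √(375426 - 314)) - (2064879 - 1949624) = (350348 + √375112) - 1*115255 = (350348 + 2*√93778) - 115255 = 235093 + 2*√93778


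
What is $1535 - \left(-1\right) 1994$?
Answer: $3529$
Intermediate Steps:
$1535 - \left(-1\right) 1994 = 1535 - -1994 = 1535 + 1994 = 3529$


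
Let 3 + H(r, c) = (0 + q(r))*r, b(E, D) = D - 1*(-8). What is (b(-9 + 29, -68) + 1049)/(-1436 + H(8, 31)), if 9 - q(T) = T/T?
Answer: -989/1375 ≈ -0.71927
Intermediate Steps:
b(E, D) = 8 + D (b(E, D) = D + 8 = 8 + D)
q(T) = 8 (q(T) = 9 - T/T = 9 - 1*1 = 9 - 1 = 8)
H(r, c) = -3 + 8*r (H(r, c) = -3 + (0 + 8)*r = -3 + 8*r)
(b(-9 + 29, -68) + 1049)/(-1436 + H(8, 31)) = ((8 - 68) + 1049)/(-1436 + (-3 + 8*8)) = (-60 + 1049)/(-1436 + (-3 + 64)) = 989/(-1436 + 61) = 989/(-1375) = 989*(-1/1375) = -989/1375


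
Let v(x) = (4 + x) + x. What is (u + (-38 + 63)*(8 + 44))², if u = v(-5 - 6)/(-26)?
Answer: 285914281/169 ≈ 1.6918e+6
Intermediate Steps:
v(x) = 4 + 2*x
u = 9/13 (u = (4 + 2*(-5 - 6))/(-26) = (4 + 2*(-11))*(-1/26) = (4 - 22)*(-1/26) = -18*(-1/26) = 9/13 ≈ 0.69231)
(u + (-38 + 63)*(8 + 44))² = (9/13 + (-38 + 63)*(8 + 44))² = (9/13 + 25*52)² = (9/13 + 1300)² = (16909/13)² = 285914281/169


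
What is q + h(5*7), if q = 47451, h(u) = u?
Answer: 47486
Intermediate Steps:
q + h(5*7) = 47451 + 5*7 = 47451 + 35 = 47486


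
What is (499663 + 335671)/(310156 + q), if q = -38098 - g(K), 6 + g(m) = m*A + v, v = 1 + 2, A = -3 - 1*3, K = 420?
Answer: 835334/274581 ≈ 3.0422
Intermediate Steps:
A = -6 (A = -3 - 3 = -6)
v = 3
g(m) = -3 - 6*m (g(m) = -6 + (m*(-6) + 3) = -6 + (-6*m + 3) = -6 + (3 - 6*m) = -3 - 6*m)
q = -35575 (q = -38098 - (-3 - 6*420) = -38098 - (-3 - 2520) = -38098 - 1*(-2523) = -38098 + 2523 = -35575)
(499663 + 335671)/(310156 + q) = (499663 + 335671)/(310156 - 35575) = 835334/274581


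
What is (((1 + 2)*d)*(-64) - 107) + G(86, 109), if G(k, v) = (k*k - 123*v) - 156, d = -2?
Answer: -5890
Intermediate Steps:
G(k, v) = -156 + k**2 - 123*v (G(k, v) = (k**2 - 123*v) - 156 = -156 + k**2 - 123*v)
(((1 + 2)*d)*(-64) - 107) + G(86, 109) = (((1 + 2)*(-2))*(-64) - 107) + (-156 + 86**2 - 123*109) = ((3*(-2))*(-64) - 107) + (-156 + 7396 - 13407) = (-6*(-64) - 107) - 6167 = (384 - 107) - 6167 = 277 - 6167 = -5890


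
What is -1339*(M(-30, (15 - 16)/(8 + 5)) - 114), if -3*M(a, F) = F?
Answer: 457835/3 ≈ 1.5261e+5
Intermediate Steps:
M(a, F) = -F/3
-1339*(M(-30, (15 - 16)/(8 + 5)) - 114) = -1339*(-(15 - 16)/(3*(8 + 5)) - 114) = -1339*(-(-1)/(3*13) - 114) = -1339*(-1/3*(-1/13) - 114) = -1339*(1/39 - 114) = -1339*(-4445/39) = 457835/3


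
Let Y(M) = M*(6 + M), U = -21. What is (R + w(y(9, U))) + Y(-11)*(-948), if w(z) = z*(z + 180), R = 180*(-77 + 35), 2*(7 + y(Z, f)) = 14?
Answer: -59700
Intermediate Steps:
y(Z, f) = 0 (y(Z, f) = -7 + (½)*14 = -7 + 7 = 0)
R = -7560 (R = 180*(-42) = -7560)
w(z) = z*(180 + z)
(R + w(y(9, U))) + Y(-11)*(-948) = (-7560 + 0*(180 + 0)) - 11*(6 - 11)*(-948) = (-7560 + 0*180) - 11*(-5)*(-948) = (-7560 + 0) + 55*(-948) = -7560 - 52140 = -59700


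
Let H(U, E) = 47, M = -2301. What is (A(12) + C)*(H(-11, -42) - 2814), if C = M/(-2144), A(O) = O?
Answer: -77556243/2144 ≈ -36174.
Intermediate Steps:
C = 2301/2144 (C = -2301/(-2144) = -2301*(-1/2144) = 2301/2144 ≈ 1.0732)
(A(12) + C)*(H(-11, -42) - 2814) = (12 + 2301/2144)*(47 - 2814) = (28029/2144)*(-2767) = -77556243/2144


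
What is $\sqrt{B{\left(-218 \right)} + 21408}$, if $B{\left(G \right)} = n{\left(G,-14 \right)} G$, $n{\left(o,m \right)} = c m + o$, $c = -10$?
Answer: $6 \sqrt{1067} \approx 195.99$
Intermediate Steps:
$n{\left(o,m \right)} = o - 10 m$ ($n{\left(o,m \right)} = - 10 m + o = o - 10 m$)
$B{\left(G \right)} = G \left(140 + G\right)$ ($B{\left(G \right)} = \left(G - -140\right) G = \left(G + 140\right) G = \left(140 + G\right) G = G \left(140 + G\right)$)
$\sqrt{B{\left(-218 \right)} + 21408} = \sqrt{- 218 \left(140 - 218\right) + 21408} = \sqrt{\left(-218\right) \left(-78\right) + 21408} = \sqrt{17004 + 21408} = \sqrt{38412} = 6 \sqrt{1067}$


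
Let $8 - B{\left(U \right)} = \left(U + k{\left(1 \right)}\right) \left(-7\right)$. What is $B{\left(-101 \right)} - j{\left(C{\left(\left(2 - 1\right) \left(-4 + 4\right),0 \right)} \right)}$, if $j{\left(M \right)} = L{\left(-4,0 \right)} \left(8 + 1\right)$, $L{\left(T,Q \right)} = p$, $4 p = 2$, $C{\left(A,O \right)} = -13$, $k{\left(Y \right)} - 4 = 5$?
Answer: $- \frac{1281}{2} \approx -640.5$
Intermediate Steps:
$k{\left(Y \right)} = 9$ ($k{\left(Y \right)} = 4 + 5 = 9$)
$p = \frac{1}{2}$ ($p = \frac{1}{4} \cdot 2 = \frac{1}{2} \approx 0.5$)
$L{\left(T,Q \right)} = \frac{1}{2}$
$B{\left(U \right)} = 71 + 7 U$ ($B{\left(U \right)} = 8 - \left(U + 9\right) \left(-7\right) = 8 - \left(9 + U\right) \left(-7\right) = 8 - \left(-63 - 7 U\right) = 8 + \left(63 + 7 U\right) = 71 + 7 U$)
$j{\left(M \right)} = \frac{9}{2}$ ($j{\left(M \right)} = \frac{8 + 1}{2} = \frac{1}{2} \cdot 9 = \frac{9}{2}$)
$B{\left(-101 \right)} - j{\left(C{\left(\left(2 - 1\right) \left(-4 + 4\right),0 \right)} \right)} = \left(71 + 7 \left(-101\right)\right) - \frac{9}{2} = \left(71 - 707\right) - \frac{9}{2} = -636 - \frac{9}{2} = - \frac{1281}{2}$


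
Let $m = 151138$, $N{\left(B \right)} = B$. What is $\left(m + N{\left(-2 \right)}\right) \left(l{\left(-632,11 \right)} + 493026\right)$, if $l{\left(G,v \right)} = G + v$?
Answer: $74420122080$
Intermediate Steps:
$\left(m + N{\left(-2 \right)}\right) \left(l{\left(-632,11 \right)} + 493026\right) = \left(151138 - 2\right) \left(\left(-632 + 11\right) + 493026\right) = 151136 \left(-621 + 493026\right) = 151136 \cdot 492405 = 74420122080$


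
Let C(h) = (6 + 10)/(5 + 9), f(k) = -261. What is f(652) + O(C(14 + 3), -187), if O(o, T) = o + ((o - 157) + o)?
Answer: -2902/7 ≈ -414.57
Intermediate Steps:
C(h) = 8/7 (C(h) = 16/14 = 16*(1/14) = 8/7)
O(o, T) = -157 + 3*o (O(o, T) = o + ((-157 + o) + o) = o + (-157 + 2*o) = -157 + 3*o)
f(652) + O(C(14 + 3), -187) = -261 + (-157 + 3*(8/7)) = -261 + (-157 + 24/7) = -261 - 1075/7 = -2902/7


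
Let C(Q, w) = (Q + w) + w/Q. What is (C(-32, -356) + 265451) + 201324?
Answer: 3731185/8 ≈ 4.6640e+5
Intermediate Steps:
C(Q, w) = Q + w + w/Q
(C(-32, -356) + 265451) + 201324 = ((-32 - 356 - 356/(-32)) + 265451) + 201324 = ((-32 - 356 - 356*(-1/32)) + 265451) + 201324 = ((-32 - 356 + 89/8) + 265451) + 201324 = (-3015/8 + 265451) + 201324 = 2120593/8 + 201324 = 3731185/8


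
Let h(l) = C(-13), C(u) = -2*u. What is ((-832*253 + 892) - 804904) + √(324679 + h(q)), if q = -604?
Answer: -1014508 + √324705 ≈ -1.0139e+6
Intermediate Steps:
h(l) = 26 (h(l) = -2*(-13) = 26)
((-832*253 + 892) - 804904) + √(324679 + h(q)) = ((-832*253 + 892) - 804904) + √(324679 + 26) = ((-210496 + 892) - 804904) + √324705 = (-209604 - 804904) + √324705 = -1014508 + √324705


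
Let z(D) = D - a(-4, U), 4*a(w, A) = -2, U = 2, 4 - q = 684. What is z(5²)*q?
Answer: -17340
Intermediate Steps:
q = -680 (q = 4 - 1*684 = 4 - 684 = -680)
a(w, A) = -½ (a(w, A) = (¼)*(-2) = -½)
z(D) = ½ + D (z(D) = D - 1*(-½) = D + ½ = ½ + D)
z(5²)*q = (½ + 5²)*(-680) = (½ + 25)*(-680) = (51/2)*(-680) = -17340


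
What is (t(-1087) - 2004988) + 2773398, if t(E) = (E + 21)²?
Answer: 1904766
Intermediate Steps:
t(E) = (21 + E)²
(t(-1087) - 2004988) + 2773398 = ((21 - 1087)² - 2004988) + 2773398 = ((-1066)² - 2004988) + 2773398 = (1136356 - 2004988) + 2773398 = -868632 + 2773398 = 1904766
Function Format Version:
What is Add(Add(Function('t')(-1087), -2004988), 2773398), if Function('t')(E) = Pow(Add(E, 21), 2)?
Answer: 1904766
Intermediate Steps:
Function('t')(E) = Pow(Add(21, E), 2)
Add(Add(Function('t')(-1087), -2004988), 2773398) = Add(Add(Pow(Add(21, -1087), 2), -2004988), 2773398) = Add(Add(Pow(-1066, 2), -2004988), 2773398) = Add(Add(1136356, -2004988), 2773398) = Add(-868632, 2773398) = 1904766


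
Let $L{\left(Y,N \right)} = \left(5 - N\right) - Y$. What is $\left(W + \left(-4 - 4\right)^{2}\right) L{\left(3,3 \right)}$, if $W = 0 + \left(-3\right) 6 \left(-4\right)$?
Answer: $-136$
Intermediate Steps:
$W = 72$ ($W = 0 - -72 = 0 + 72 = 72$)
$L{\left(Y,N \right)} = 5 - N - Y$
$\left(W + \left(-4 - 4\right)^{2}\right) L{\left(3,3 \right)} = \left(72 + \left(-4 - 4\right)^{2}\right) \left(5 - 3 - 3\right) = \left(72 + \left(-8\right)^{2}\right) \left(5 - 3 - 3\right) = \left(72 + 64\right) \left(-1\right) = 136 \left(-1\right) = -136$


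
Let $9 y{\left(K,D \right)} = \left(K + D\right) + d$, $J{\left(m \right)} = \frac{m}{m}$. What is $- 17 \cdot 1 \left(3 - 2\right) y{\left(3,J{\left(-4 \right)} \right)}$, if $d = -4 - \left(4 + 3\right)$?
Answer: $\frac{119}{9} \approx 13.222$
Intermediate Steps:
$J{\left(m \right)} = 1$
$d = -11$ ($d = -4 - 7 = -11$)
$y{\left(K,D \right)} = - \frac{11}{9} + \frac{D}{9} + \frac{K}{9}$ ($y{\left(K,D \right)} = \frac{\left(K + D\right) - 11}{9} = \frac{\left(D + K\right) - 11}{9} = \frac{-11 + D + K}{9} = - \frac{11}{9} + \frac{D}{9} + \frac{K}{9}$)
$- 17 \cdot 1 \left(3 - 2\right) y{\left(3,J{\left(-4 \right)} \right)} = - 17 \cdot 1 \left(3 - 2\right) \left(- \frac{11}{9} + \frac{1}{9} \cdot 1 + \frac{1}{9} \cdot 3\right) = - 17 \cdot 1 \left(3 - 2\right) \left(- \frac{11}{9} + \frac{1}{9} + \frac{1}{3}\right) = - 17 \cdot 1 \cdot 1 \left(- \frac{7}{9}\right) = \left(-17\right) 1 \left(- \frac{7}{9}\right) = \left(-17\right) \left(- \frac{7}{9}\right) = \frac{119}{9}$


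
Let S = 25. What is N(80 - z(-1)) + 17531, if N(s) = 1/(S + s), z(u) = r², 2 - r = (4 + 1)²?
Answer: 7433143/424 ≈ 17531.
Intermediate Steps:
r = -23 (r = 2 - (4 + 1)² = 2 - 1*5² = 2 - 1*25 = 2 - 25 = -23)
z(u) = 529 (z(u) = (-23)² = 529)
N(s) = 1/(25 + s)
N(80 - z(-1)) + 17531 = 1/(25 + (80 - 1*529)) + 17531 = 1/(25 + (80 - 529)) + 17531 = 1/(25 - 449) + 17531 = 1/(-424) + 17531 = -1/424 + 17531 = 7433143/424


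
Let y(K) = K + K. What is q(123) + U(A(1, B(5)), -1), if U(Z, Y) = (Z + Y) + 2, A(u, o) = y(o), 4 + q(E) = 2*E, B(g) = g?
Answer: 253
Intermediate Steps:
y(K) = 2*K
q(E) = -4 + 2*E
A(u, o) = 2*o
U(Z, Y) = 2 + Y + Z (U(Z, Y) = (Y + Z) + 2 = 2 + Y + Z)
q(123) + U(A(1, B(5)), -1) = (-4 + 2*123) + (2 - 1 + 2*5) = (-4 + 246) + (2 - 1 + 10) = 242 + 11 = 253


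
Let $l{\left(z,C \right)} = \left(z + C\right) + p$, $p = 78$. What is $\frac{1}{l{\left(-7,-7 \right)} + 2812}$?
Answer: $\frac{1}{2876} \approx 0.00034771$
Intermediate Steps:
$l{\left(z,C \right)} = 78 + C + z$ ($l{\left(z,C \right)} = \left(z + C\right) + 78 = \left(C + z\right) + 78 = 78 + C + z$)
$\frac{1}{l{\left(-7,-7 \right)} + 2812} = \frac{1}{\left(78 - 7 - 7\right) + 2812} = \frac{1}{64 + 2812} = \frac{1}{2876}$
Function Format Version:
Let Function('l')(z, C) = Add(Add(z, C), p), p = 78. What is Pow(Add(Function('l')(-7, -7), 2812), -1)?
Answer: Rational(1, 2876) ≈ 0.00034771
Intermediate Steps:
Function('l')(z, C) = Add(78, C, z) (Function('l')(z, C) = Add(Add(z, C), 78) = Add(Add(C, z), 78) = Add(78, C, z))
Pow(Add(Function('l')(-7, -7), 2812), -1) = Pow(Add(Add(78, -7, -7), 2812), -1) = Pow(Add(64, 2812), -1) = Pow(2876, -1) = Rational(1, 2876)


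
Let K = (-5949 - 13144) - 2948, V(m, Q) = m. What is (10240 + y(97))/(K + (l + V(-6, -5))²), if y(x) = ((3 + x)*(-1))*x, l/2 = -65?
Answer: -108/709 ≈ -0.15233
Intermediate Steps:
l = -130 (l = 2*(-65) = -130)
K = -22041 (K = -19093 - 2948 = -22041)
y(x) = x*(-3 - x) (y(x) = (-3 - x)*x = x*(-3 - x))
(10240 + y(97))/(K + (l + V(-6, -5))²) = (10240 - 1*97*(3 + 97))/(-22041 + (-130 - 6)²) = (10240 - 1*97*100)/(-22041 + (-136)²) = (10240 - 9700)/(-22041 + 18496) = 540/(-3545) = 540*(-1/3545) = -108/709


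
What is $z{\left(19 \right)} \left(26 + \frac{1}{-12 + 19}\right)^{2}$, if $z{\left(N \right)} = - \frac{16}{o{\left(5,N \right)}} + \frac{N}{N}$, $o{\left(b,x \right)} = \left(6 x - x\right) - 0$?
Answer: $\frac{2645631}{4655} \approx 568.34$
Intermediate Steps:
$o{\left(b,x \right)} = 5 x$ ($o{\left(b,x \right)} = 5 x + 0 = 5 x$)
$z{\left(N \right)} = 1 - \frac{16}{5 N}$ ($z{\left(N \right)} = - \frac{16}{5 N} + \frac{N}{N} = - 16 \frac{1}{5 N} + 1 = - \frac{16}{5 N} + 1 = 1 - \frac{16}{5 N}$)
$z{\left(19 \right)} \left(26 + \frac{1}{-12 + 19}\right)^{2} = \frac{- \frac{16}{5} + 19}{19} \left(26 + \frac{1}{-12 + 19}\right)^{2} = \frac{1}{19} \cdot \frac{79}{5} \left(26 + \frac{1}{7}\right)^{2} = \frac{79 \left(26 + \frac{1}{7}\right)^{2}}{95} = \frac{79 \left(\frac{183}{7}\right)^{2}}{95} = \frac{79}{95} \cdot \frac{33489}{49} = \frac{2645631}{4655}$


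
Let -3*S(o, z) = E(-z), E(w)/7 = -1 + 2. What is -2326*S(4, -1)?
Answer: 16282/3 ≈ 5427.3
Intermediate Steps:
E(w) = 7 (E(w) = 7*(-1 + 2) = 7*1 = 7)
S(o, z) = -7/3 (S(o, z) = -⅓*7 = -7/3)
-2326*S(4, -1) = -2326*(-7/3) = 16282/3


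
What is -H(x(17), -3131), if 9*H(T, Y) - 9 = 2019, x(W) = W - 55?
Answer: -676/3 ≈ -225.33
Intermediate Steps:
x(W) = -55 + W
H(T, Y) = 676/3 (H(T, Y) = 1 + (⅑)*2019 = 1 + 673/3 = 676/3)
-H(x(17), -3131) = -1*676/3 = -676/3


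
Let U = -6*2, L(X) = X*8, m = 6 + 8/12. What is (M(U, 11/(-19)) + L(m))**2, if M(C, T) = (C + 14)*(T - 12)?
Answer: 2579236/3249 ≈ 793.86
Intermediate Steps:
m = 20/3 (m = 6 + 8*(1/12) = 6 + 2/3 = 20/3 ≈ 6.6667)
L(X) = 8*X
U = -12
M(C, T) = (-12 + T)*(14 + C) (M(C, T) = (14 + C)*(-12 + T) = (-12 + T)*(14 + C))
(M(U, 11/(-19)) + L(m))**2 = ((-168 - 12*(-12) + 14*(11/(-19)) - 132/(-19)) + 8*(20/3))**2 = ((-168 + 144 + 14*(11*(-1/19)) - 132*(-1)/19) + 160/3)**2 = ((-168 + 144 + 14*(-11/19) - 12*(-11/19)) + 160/3)**2 = ((-168 + 144 - 154/19 + 132/19) + 160/3)**2 = (-478/19 + 160/3)**2 = (1606/57)**2 = 2579236/3249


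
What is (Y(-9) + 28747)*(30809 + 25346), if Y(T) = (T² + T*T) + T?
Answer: 1622879500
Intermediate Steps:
Y(T) = T + 2*T² (Y(T) = (T² + T²) + T = 2*T² + T = T + 2*T²)
(Y(-9) + 28747)*(30809 + 25346) = (-9*(1 + 2*(-9)) + 28747)*(30809 + 25346) = (-9*(1 - 18) + 28747)*56155 = (-9*(-17) + 28747)*56155 = (153 + 28747)*56155 = 28900*56155 = 1622879500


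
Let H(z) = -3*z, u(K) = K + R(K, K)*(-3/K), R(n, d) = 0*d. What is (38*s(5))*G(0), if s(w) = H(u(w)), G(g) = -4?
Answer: 2280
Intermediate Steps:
R(n, d) = 0
u(K) = K (u(K) = K + 0*(-3/K) = K + 0 = K)
s(w) = -3*w
(38*s(5))*G(0) = (38*(-3*5))*(-4) = (38*(-15))*(-4) = -570*(-4) = 2280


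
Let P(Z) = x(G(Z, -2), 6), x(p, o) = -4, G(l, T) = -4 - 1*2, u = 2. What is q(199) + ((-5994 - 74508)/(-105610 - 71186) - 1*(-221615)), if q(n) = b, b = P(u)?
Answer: 6530003143/29466 ≈ 2.2161e+5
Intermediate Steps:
G(l, T) = -6 (G(l, T) = -4 - 2 = -6)
P(Z) = -4
b = -4
q(n) = -4
q(199) + ((-5994 - 74508)/(-105610 - 71186) - 1*(-221615)) = -4 + ((-5994 - 74508)/(-105610 - 71186) - 1*(-221615)) = -4 + (-80502/(-176796) + 221615) = -4 + (-80502*(-1/176796) + 221615) = -4 + (13417/29466 + 221615) = -4 + 6530121007/29466 = 6530003143/29466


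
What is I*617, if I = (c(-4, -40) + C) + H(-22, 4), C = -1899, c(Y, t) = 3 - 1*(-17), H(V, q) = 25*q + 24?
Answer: -1082835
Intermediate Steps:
H(V, q) = 24 + 25*q
c(Y, t) = 20 (c(Y, t) = 3 + 17 = 20)
I = -1755 (I = (20 - 1899) + (24 + 25*4) = -1879 + (24 + 100) = -1879 + 124 = -1755)
I*617 = -1755*617 = -1082835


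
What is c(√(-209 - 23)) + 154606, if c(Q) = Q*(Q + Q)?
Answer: 154142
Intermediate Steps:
c(Q) = 2*Q² (c(Q) = Q*(2*Q) = 2*Q²)
c(√(-209 - 23)) + 154606 = 2*(√(-209 - 23))² + 154606 = 2*(√(-232))² + 154606 = 2*(2*I*√58)² + 154606 = 2*(-232) + 154606 = -464 + 154606 = 154142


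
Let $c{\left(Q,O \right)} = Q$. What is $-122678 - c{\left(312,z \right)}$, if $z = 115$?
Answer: $-122990$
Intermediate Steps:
$-122678 - c{\left(312,z \right)} = -122678 - 312 = -122990$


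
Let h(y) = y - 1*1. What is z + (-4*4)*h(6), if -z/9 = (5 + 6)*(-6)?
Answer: 514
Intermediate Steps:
h(y) = -1 + y (h(y) = y - 1 = -1 + y)
z = 594 (z = -9*(5 + 6)*(-6) = -99*(-6) = -9*(-66) = 594)
z + (-4*4)*h(6) = 594 + (-4*4)*(-1 + 6) = 594 - 16*5 = 594 - 80 = 514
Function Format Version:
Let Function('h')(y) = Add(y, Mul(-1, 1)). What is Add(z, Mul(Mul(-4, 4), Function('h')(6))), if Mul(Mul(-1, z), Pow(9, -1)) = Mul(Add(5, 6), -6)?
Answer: 514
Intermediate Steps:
Function('h')(y) = Add(-1, y) (Function('h')(y) = Add(y, -1) = Add(-1, y))
z = 594 (z = Mul(-9, Mul(Add(5, 6), -6)) = Mul(-9, Mul(11, -6)) = Mul(-9, -66) = 594)
Add(z, Mul(Mul(-4, 4), Function('h')(6))) = Add(594, Mul(Mul(-4, 4), Add(-1, 6))) = Add(594, Mul(-16, 5)) = Add(594, -80) = 514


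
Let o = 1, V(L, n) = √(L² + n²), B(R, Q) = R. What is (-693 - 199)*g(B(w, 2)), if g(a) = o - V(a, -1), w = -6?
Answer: -892 + 892*√37 ≈ 4533.8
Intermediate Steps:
g(a) = 1 - √(1 + a²) (g(a) = 1 - √(a² + (-1)²) = 1 - √(a² + 1) = 1 - √(1 + a²))
(-693 - 199)*g(B(w, 2)) = (-693 - 199)*(1 - √(1 + (-6)²)) = -892*(1 - √(1 + 36)) = -892*(1 - √37) = -892 + 892*√37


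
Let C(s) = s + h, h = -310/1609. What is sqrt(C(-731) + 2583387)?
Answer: 3*sqrt(742909838794)/1609 ≈ 1607.1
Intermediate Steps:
h = -310/1609 (h = -310*1/1609 = -310/1609 ≈ -0.19267)
C(s) = -310/1609 + s (C(s) = s - 310/1609 = -310/1609 + s)
sqrt(C(-731) + 2583387) = sqrt((-310/1609 - 731) + 2583387) = sqrt(-1176489/1609 + 2583387) = sqrt(4155493194/1609) = 3*sqrt(742909838794)/1609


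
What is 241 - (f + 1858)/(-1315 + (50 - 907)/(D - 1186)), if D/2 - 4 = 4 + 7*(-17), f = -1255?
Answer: 446858807/1850663 ≈ 241.46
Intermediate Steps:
D = -222 (D = 8 + 2*(4 + 7*(-17)) = 8 + 2*(4 - 119) = 8 + 2*(-115) = 8 - 230 = -222)
241 - (f + 1858)/(-1315 + (50 - 907)/(D - 1186)) = 241 - (-1255 + 1858)/(-1315 + (50 - 907)/(-222 - 1186)) = 241 - 603/(-1315 - 857/(-1408)) = 241 - 603/(-1315 - 857*(-1/1408)) = 241 - 603/(-1315 + 857/1408) = 241 - 603/(-1850663/1408) = 241 - 603*(-1408)/1850663 = 241 - 1*(-849024/1850663) = 241 + 849024/1850663 = 446858807/1850663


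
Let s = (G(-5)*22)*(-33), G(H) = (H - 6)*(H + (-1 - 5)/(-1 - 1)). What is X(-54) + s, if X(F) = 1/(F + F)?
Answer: -1724977/108 ≈ -15972.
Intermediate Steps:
G(H) = (-6 + H)*(3 + H) (G(H) = (-6 + H)*(H - 6/(-2)) = (-6 + H)*(H - 6*(-½)) = (-6 + H)*(H + 3) = (-6 + H)*(3 + H))
X(F) = 1/(2*F)
s = -15972 (s = ((-18 + (-5)² - 3*(-5))*22)*(-33) = ((-18 + 25 + 15)*22)*(-33) = (22*22)*(-33) = 484*(-33) = -15972)
X(-54) + s = (½)/(-54) - 15972 = (½)*(-1/54) - 15972 = -1/108 - 15972 = -1724977/108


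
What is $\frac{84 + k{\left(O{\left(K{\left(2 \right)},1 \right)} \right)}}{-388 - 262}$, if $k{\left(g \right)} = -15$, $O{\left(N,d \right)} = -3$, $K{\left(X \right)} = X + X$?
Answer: $- \frac{69}{650} \approx -0.10615$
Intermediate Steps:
$K{\left(X \right)} = 2 X$
$\frac{84 + k{\left(O{\left(K{\left(2 \right)},1 \right)} \right)}}{-388 - 262} = \frac{84 - 15}{-388 - 262} = \frac{69}{-650} = 69 \left(- \frac{1}{650}\right) = - \frac{69}{650}$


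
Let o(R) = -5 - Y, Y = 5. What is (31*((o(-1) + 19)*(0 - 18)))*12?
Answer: -60264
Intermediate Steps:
o(R) = -10 (o(R) = -5 - 1*5 = -5 - 5 = -10)
(31*((o(-1) + 19)*(0 - 18)))*12 = (31*((-10 + 19)*(0 - 18)))*12 = (31*(9*(-18)))*12 = (31*(-162))*12 = -5022*12 = -60264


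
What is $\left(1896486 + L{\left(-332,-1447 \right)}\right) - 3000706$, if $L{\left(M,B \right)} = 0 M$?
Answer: $-1104220$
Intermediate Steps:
$L{\left(M,B \right)} = 0$
$\left(1896486 + L{\left(-332,-1447 \right)}\right) - 3000706 = \left(1896486 + 0\right) - 3000706 = 1896486 - 3000706 = -1104220$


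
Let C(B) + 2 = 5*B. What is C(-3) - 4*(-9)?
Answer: 19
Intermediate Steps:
C(B) = -2 + 5*B
C(-3) - 4*(-9) = (-2 + 5*(-3)) - 4*(-9) = (-2 - 15) + 36 = -17 + 36 = 19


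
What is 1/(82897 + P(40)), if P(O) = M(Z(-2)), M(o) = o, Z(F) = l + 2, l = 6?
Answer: 1/82905 ≈ 1.2062e-5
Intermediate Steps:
Z(F) = 8 (Z(F) = 6 + 2 = 8)
P(O) = 8
1/(82897 + P(40)) = 1/(82897 + 8) = 1/82905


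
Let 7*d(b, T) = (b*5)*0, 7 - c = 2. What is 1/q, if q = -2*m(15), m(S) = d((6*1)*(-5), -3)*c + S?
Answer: -1/30 ≈ -0.033333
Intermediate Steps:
c = 5 (c = 7 - 1*2 = 7 - 2 = 5)
d(b, T) = 0 (d(b, T) = ((b*5)*0)/7 = ((5*b)*0)/7 = (⅐)*0 = 0)
m(S) = S (m(S) = 0*5 + S = 0 + S = S)
q = -30 (q = -2*15 = -30)
1/q = 1/(-30) = -1/30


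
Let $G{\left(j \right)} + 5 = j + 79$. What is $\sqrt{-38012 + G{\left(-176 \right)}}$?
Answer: $i \sqrt{38114} \approx 195.23 i$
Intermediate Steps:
$G{\left(j \right)} = 74 + j$ ($G{\left(j \right)} = -5 + \left(j + 79\right) = -5 + \left(79 + j\right) = 74 + j$)
$\sqrt{-38012 + G{\left(-176 \right)}} = \sqrt{-38012 + \left(74 - 176\right)} = \sqrt{-38012 - 102} = \sqrt{-38114} = i \sqrt{38114}$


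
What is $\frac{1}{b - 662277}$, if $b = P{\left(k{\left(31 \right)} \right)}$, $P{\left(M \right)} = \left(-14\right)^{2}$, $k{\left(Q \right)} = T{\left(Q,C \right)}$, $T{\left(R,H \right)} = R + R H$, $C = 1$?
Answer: $- \frac{1}{662081} \approx -1.5104 \cdot 10^{-6}$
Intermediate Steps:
$T{\left(R,H \right)} = R + H R$
$k{\left(Q \right)} = 2 Q$ ($k{\left(Q \right)} = Q \left(1 + 1\right) = Q 2 = 2 Q$)
$P{\left(M \right)} = 196$
$b = 196$
$\frac{1}{b - 662277} = \frac{1}{196 - 662277} = \frac{1}{-662081} = - \frac{1}{662081}$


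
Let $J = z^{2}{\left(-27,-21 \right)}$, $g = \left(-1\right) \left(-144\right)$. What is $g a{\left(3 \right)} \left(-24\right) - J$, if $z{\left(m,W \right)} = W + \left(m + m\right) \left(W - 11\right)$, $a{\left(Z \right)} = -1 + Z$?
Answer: $-2920761$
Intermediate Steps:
$g = 144$
$z{\left(m,W \right)} = W + 2 m \left(-11 + W\right)$
$J = 2913849$ ($J = \left(-21 - -594 + 2 \left(-21\right) \left(-27\right)\right)^{2} = \left(-21 + 594 + 1134\right)^{2} = 1707^{2} = 2913849$)
$g a{\left(3 \right)} \left(-24\right) - J = 144 \left(-1 + 3\right) \left(-24\right) - 2913849 = 144 \cdot 2 \left(-24\right) - 2913849 = 288 \left(-24\right) - 2913849 = -6912 - 2913849 = -2920761$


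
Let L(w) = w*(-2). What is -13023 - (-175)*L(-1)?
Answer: -12673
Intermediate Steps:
L(w) = -2*w
-13023 - (-175)*L(-1) = -13023 - (-175)*(-2*(-1)) = -13023 - (-175)*2 = -13023 - 1*(-350) = -13023 + 350 = -12673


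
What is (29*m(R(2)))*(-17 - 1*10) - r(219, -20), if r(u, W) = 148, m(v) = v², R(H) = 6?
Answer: -28336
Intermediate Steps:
(29*m(R(2)))*(-17 - 1*10) - r(219, -20) = (29*6²)*(-17 - 1*10) - 1*148 = (29*36)*(-17 - 10) - 148 = 1044*(-27) - 148 = -28188 - 148 = -28336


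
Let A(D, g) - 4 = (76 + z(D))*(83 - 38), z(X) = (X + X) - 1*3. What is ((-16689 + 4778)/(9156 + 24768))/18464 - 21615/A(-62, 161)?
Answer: 13539019400539/1435019938176 ≈ 9.4347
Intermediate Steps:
z(X) = -3 + 2*X (z(X) = 2*X - 3 = -3 + 2*X)
A(D, g) = 3289 + 90*D (A(D, g) = 4 + (76 + (-3 + 2*D))*(83 - 38) = 4 + (73 + 2*D)*45 = 4 + (3285 + 90*D) = 3289 + 90*D)
((-16689 + 4778)/(9156 + 24768))/18464 - 21615/A(-62, 161) = ((-16689 + 4778)/(9156 + 24768))/18464 - 21615/(3289 + 90*(-62)) = -11911/33924*(1/18464) - 21615/(3289 - 5580) = -11911*1/33924*(1/18464) - 21615/(-2291) = -11911/33924*1/18464 - 21615*(-1/2291) = -11911/626372736 + 21615/2291 = 13539019400539/1435019938176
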